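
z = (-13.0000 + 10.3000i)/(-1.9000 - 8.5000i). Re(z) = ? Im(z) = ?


Multiply by conjugate: (-13.0000 + 10.3000i)(-1.9000 + 8.5000i) / ((-1.9)^2 + (-8.5)^2)
Numerator real = -13*(-1.9) + 10.3*(-8.5) = -62.85
Numerator imag = 10.3*(-1.9) - (-13)*(-8.5) = -130.07
Denominator = 75.86
Re(z) = -62.85/75.86 = -0.8285
Im(z) = -130.07/75.86 = -1.7146

Re(z) = -0.8285, Im(z) = -1.7146


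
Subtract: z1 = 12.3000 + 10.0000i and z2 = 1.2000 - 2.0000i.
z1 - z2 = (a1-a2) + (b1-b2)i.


Real: 12.3 - 1.2 = 11.1
Imag: 10 + 2 = 12

11.1000 + 12.0000i


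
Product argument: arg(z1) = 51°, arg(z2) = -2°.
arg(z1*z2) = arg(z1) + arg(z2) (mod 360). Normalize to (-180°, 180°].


arg(z1*z2) = 51° - 2° = 49°
Normalized to (-180°, 180°]: 49°

49°


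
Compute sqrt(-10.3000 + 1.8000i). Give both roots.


|z| = sqrt(106.09+3.24) = 10.4561
sqrt((|z|+a)/2) = sqrt((10.4561+(-10.3))/2) = sqrt(0.0780) = 0.2794
sqrt((|z|-a)/2) = sqrt((10.4561-(-10.3))/2) = sqrt(10.3780) = 3.2215

±(0.2794 + 3.2215i) i.e. 0.2794 + 3.2215i and -0.2794 - 3.2215i


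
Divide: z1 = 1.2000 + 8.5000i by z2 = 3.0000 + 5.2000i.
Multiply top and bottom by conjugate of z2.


Conjugate of z2 = 3.0000 - 5.2000i
Numerator: (1.2000 + 8.5000i)(3.0000 - 5.2000i) = 47.8000 + 19.2600i
Denominator: 3^2 + 5.2^2 = 36.04
Result = (47.8000 + 19.2600i)/36.04

1.3263 + 0.5344i


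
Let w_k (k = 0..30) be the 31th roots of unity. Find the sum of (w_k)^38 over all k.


The roots are w_k = w^k with w = e^(2*pi*i/31), and (w^k)^38 = (w^38)^k.
So S = 1 + u + u^2 + ... + u^(30) with u = w^38.
38 = 1*31 + 7, so 38 is not a multiple of 31: u = (w^31)^1 * w^7 = w^7 ≠ 1 (w is a primitive 31th root), while u^31 = (w^31)^38 = 1.
Geometric series: S = (1 - u^31)/(1 - u) = (1 - 1)/(1 - u) = 0

S = 0


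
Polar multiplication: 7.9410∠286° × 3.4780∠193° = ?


r = 7.9410 * 3.4780 = 27.6188
theta = 286° + 193° = 479° = 119° (mod 360)

27.6188 cis(119°)


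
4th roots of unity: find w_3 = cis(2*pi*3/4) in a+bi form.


Angle = 360*3/4 = 270°
a = cos(270°) = 0
b = sin(270°) = -1.0000

0 - 1.0000i


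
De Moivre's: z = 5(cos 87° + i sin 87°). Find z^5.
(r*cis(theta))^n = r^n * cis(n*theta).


r^5 = 5^5 = 3125
n*theta = 5*87° = 435° = 75° (mod 360)
a = 3125*cos(75°) = 808.8095
b = 3125*sin(75°) = 3018.5182

3125 cis(75°) = 808.8095 + 3018.5182i


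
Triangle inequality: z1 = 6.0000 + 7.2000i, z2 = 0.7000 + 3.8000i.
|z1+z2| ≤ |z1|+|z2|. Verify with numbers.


|z1| = sqrt(6^2 + 7.2^2) = sqrt(87.84) = 9.3723
|z2| = sqrt(0.7^2 + 3.8^2) = sqrt(14.93) = 3.8639
z1+z2 = 6.7000 + 11.0000i
|z1+z2| = sqrt(165.89) = 12.8798
|z1|+|z2| = 9.3723 + 3.8639 = 13.2362

|z1+z2| = 12.8798 ≤ |z1|+|z2| = 13.2362 (verified)


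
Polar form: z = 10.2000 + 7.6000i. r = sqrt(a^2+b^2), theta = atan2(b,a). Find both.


r = sqrt(104.04+57.76) = sqrt(161.8) = 12.7201
theta = atan2(7.6, 10.2) = 36.6897 degrees

r = 12.7201, theta = 36.6897 degrees


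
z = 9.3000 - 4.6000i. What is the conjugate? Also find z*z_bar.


z_bar = 9.3000 + 4.6000i
z*z_bar = 9.3^2 + (-4.6)^2 = 86.49 + 21.16 = 107.65

z_bar = 9.3000 + 4.6000i, z*z_bar = 107.65


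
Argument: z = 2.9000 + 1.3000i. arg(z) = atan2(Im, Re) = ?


Re = 2.9, Im = 1.3
arg = atan2(1.3, 2.9) = 24.1455 degrees

arg(z) = 24.1455 degrees


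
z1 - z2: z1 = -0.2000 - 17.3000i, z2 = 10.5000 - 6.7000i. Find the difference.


Real: -0.2 - 10.5 = -10.7
Imag: -17.3 + 6.7 = -10.6

-10.7000 - 10.6000i


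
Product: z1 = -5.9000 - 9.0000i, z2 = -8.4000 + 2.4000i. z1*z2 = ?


Real = -5.9*(-8.4) - (-9)*2.4 = 49.56 - (-21.6) = 71.16
Imag = -5.9*2.4 - (8.4)*(-9) = -14.16 + 75.6 = 61.44

71.1600 + 61.4400i


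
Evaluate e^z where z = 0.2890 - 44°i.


e^0.2890 = 1.3351
cos(-44°) = 0.71934
sin(-44°) = -0.69466
Real = 1.3351*0.71934 = 0.9604
Imag = 1.3351*(-0.69466) = -0.9274

0.9604 - 0.9274i


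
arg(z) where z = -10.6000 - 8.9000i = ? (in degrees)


Re = -10.6, Im = -8.9
arg = atan2(-8.9, -10.6) = -139.9824 degrees

arg(z) = -139.9824 degrees


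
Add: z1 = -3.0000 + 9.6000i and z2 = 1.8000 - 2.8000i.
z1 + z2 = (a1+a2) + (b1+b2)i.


Real: -3 + 1.8 = -1.2
Imag: 9.6 - 2.8 = 6.8

-1.2000 + 6.8000i


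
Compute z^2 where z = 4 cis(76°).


r^2 = 4^2 = 16
n*theta = 2*76° = 152° = 152° (mod 360)
a = 16*cos(152°) = -14.1272
b = 16*sin(152°) = 7.5115

16 cis(152°) = -14.1272 + 7.5115i


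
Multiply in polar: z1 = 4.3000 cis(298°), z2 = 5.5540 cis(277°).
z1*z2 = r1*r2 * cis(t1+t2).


r = 4.3000 * 5.5540 = 23.8822
theta = 298° + 277° = 575° = 215° (mod 360)

23.8822 cis(215°)


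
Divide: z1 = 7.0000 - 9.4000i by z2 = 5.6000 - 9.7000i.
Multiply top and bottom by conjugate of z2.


Conjugate of z2 = 5.6000 + 9.7000i
Numerator: (7.0000 - 9.4000i)(5.6000 + 9.7000i) = 130.3800 + 15.2600i
Denominator: 5.6^2 + (-9.7)^2 = 125.45
Result = (130.3800 + 15.2600i)/125.45

1.0393 + 0.1216i


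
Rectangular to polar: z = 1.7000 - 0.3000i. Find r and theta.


r = sqrt(2.89+0.09) = sqrt(2.98) = 1.7263
theta = atan2(-0.3, 1.7) = -10.0080 degrees

r = 1.7263, theta = -10.0080 degrees


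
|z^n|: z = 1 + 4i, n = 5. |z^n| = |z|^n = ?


|z| = sqrt(1+16) = sqrt(17) = 4.1231
|z^5| = |z|^5 = (sqrt(17))^5 = 17^2 * sqrt(17) = 289*sqrt(17)

|z^5| = 289*sqrt(17) ≈ 1191.5775


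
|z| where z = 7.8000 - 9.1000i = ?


|z| = sqrt(7.8^2 + (-9.1)^2) = sqrt(60.84 + 82.81) = sqrt(143.65) = 11.9854

|z| = 11.9854


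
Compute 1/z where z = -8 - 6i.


|z|^2 = 64+36 = 100
1/z = (-8 + 6i)/100

1/z = -0.0800 + 0.0600i


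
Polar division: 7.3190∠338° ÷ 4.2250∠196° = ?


r = 7.3190 / 4.2250 = 1.7323
theta = 338° - 196° = 142° = 142° (mod 360)

1.7323 cis(142°)


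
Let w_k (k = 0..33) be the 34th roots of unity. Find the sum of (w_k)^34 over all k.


The roots are w_k = w^k with w = e^(2*pi*i/34), and (w^k)^34 = (w^34)^k.
So S = 1 + u + u^2 + ... + u^(33) with u = w^34.
34 = 1*34 + 0, so 34 is a multiple of 34 and u = (w^34)^1 = 1.
Every one of the 34 terms equals 1: S = 34

S = 34


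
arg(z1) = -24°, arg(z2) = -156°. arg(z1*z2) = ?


arg(z1*z2) = -24° - 156° = -180°
Normalized to (-180°, 180°]: 180°

180°


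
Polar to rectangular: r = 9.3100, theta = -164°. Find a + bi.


a = 9.3100*cos(-164°) = 9.3100*(-0.96126) = -8.9493
b = 9.3100*sin(-164°) = 9.3100*(-0.27564) = -2.5662

-8.9493 - 2.5662i


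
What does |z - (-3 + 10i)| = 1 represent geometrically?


|z - z0| = r is a circle with center z0 and radius r.
Center = (-3, 10), radius = 1

Circle with center (-3, 10) and radius 1


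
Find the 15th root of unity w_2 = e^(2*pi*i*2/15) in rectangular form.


Angle = 360*2/15 = 48°
a = cos(48°) = 0.6691
b = sin(48°) = 0.7431

0.6691 + 0.7431i


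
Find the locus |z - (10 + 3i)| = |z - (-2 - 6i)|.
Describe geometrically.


Equal distances means the locus is the perpendicular bisector of z1 and z2.
Midpoint = ((10+(-2))/2, (3+(-6))/2) = (4.0000, -1.5000)

Perpendicular bisector through (4.0000, -1.5000)


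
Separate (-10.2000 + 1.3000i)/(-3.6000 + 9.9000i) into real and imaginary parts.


Multiply by conjugate: (-10.2000 + 1.3000i)(-3.6000 - 9.9000i) / ((-3.6)^2 + 9.9^2)
Numerator real = -10.2*(-3.6) + 1.3*9.9 = 49.59
Numerator imag = 1.3*(-3.6) - (-10.2)*9.9 = 96.3
Denominator = 110.97
Re(z) = 49.59/110.97 = 0.4469
Im(z) = 96.3/110.97 = 0.8678

Re(z) = 0.4469, Im(z) = 0.8678


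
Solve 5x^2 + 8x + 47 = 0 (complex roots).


disc = 8^2 - 4*5*47 = 64 - 940 = -876
sqrt(|disc|) = sqrt(876) = 29.5973
Real part = -8/(2*5) = -0.8000
Imag part = 29.5973/(2*5) = 2.9597

-0.8000 ± 2.9597i


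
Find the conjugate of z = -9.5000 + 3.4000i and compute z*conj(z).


z_bar = -9.5000 - 3.4000i
z*z_bar = (-9.5)^2 + 3.4^2 = 90.25 + 11.56 = 101.81

z_bar = -9.5000 - 3.4000i, z*z_bar = 101.81


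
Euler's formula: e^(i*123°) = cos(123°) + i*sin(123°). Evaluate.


cos(123°) = -0.5446
sin(123°) = 0.8387

e^(i*123°) = -0.5446 + 0.8387i


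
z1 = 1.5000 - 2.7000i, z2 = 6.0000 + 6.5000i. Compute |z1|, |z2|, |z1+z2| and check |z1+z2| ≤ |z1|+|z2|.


|z1| = sqrt(1.5^2 + (-2.7)^2) = sqrt(9.54) = 3.0887
|z2| = sqrt(6^2 + 6.5^2) = sqrt(78.25) = 8.8459
z1+z2 = 7.5000 + 3.8000i
|z1+z2| = sqrt(70.69) = 8.4077
|z1|+|z2| = 3.0887 + 8.8459 = 11.9346

|z1+z2| = 8.4077 ≤ |z1|+|z2| = 11.9346 (verified)


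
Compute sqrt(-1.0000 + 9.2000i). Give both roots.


|z| = sqrt(1+84.64) = 9.2542
sqrt((|z|+a)/2) = sqrt((9.2542+(-1))/2) = sqrt(4.1271) = 2.0315
sqrt((|z|-a)/2) = sqrt((9.2542-(-1))/2) = sqrt(5.1271) = 2.2643

±(2.0315 + 2.2643i) i.e. 2.0315 + 2.2643i and -2.0315 - 2.2643i


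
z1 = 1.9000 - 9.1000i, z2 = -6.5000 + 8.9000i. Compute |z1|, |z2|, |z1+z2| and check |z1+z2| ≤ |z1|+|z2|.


|z1| = sqrt(1.9^2 + (-9.1)^2) = sqrt(86.42) = 9.2962
|z2| = sqrt((-6.5)^2 + 8.9^2) = sqrt(121.46) = 11.0209
z1+z2 = -4.6000 - 0.2000i
|z1+z2| = sqrt(21.2) = 4.6043
|z1|+|z2| = 9.2962 + 11.0209 = 20.3171

|z1+z2| = 4.6043 ≤ |z1|+|z2| = 20.3171 (verified)


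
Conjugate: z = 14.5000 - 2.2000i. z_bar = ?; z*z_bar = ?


z_bar = 14.5000 + 2.2000i
z*z_bar = 14.5^2 + (-2.2)^2 = 210.25 + 4.84 = 215.09

z_bar = 14.5000 + 2.2000i, z*z_bar = 215.09


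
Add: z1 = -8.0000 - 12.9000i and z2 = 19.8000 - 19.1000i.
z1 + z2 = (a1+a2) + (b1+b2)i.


Real: -8 + 19.8 = 11.8
Imag: -12.9 - 19.1 = -32

11.8000 - 32.0000i


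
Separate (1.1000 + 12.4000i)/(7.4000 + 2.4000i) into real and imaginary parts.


Multiply by conjugate: (1.1000 + 12.4000i)(7.4000 - 2.4000i) / (7.4^2 + 2.4^2)
Numerator real = 1.1*7.4 + 12.4*2.4 = 37.9
Numerator imag = 12.4*7.4 - 1.1*2.4 = 89.12
Denominator = 60.52
Re(z) = 37.9/60.52 = 0.6262
Im(z) = 89.12/60.52 = 1.4726

Re(z) = 0.6262, Im(z) = 1.4726


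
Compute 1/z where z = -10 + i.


|z|^2 = 100+1 = 101
1/z = (-10 - 1i)/101

1/z = -0.0990 - 0.0099i


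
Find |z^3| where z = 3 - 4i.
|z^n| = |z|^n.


|z| = sqrt(9+16) = sqrt(25) = 5
|z^3| = |z|^3 = 5^3 = 125

|z^3| = 125


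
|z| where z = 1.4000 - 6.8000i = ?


|z| = sqrt(1.4^2 + (-6.8)^2) = sqrt(1.96 + 46.24) = sqrt(48.2) = 6.9426

|z| = 6.9426


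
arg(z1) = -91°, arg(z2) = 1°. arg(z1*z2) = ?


arg(z1*z2) = -91° + 1° = -90°
Normalized to (-180°, 180°]: -90°

-90°


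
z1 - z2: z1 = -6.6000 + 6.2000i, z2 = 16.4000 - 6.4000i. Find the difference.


Real: -6.6 - 16.4 = -23
Imag: 6.2 + 6.4 = 12.6

-23.0000 + 12.6000i


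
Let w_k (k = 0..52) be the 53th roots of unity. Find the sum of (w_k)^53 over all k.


The roots are w_k = w^k with w = e^(2*pi*i/53), and (w^k)^53 = (w^53)^k.
So S = 1 + u + u^2 + ... + u^(52) with u = w^53.
53 = 1*53 + 0, so 53 is a multiple of 53 and u = (w^53)^1 = 1.
Every one of the 53 terms equals 1: S = 53

S = 53


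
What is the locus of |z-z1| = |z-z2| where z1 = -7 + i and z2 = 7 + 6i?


Equal distances means the locus is the perpendicular bisector of z1 and z2.
Midpoint = ((-7+7)/2, (1+6)/2) = (0, 3.5000)

Perpendicular bisector through (0, 3.5000)


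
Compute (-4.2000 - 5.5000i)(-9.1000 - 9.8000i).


Real = -4.2*(-9.1) - (-5.5)*(-9.8) = 38.22 - 53.9 = -15.68
Imag = -4.2*(-9.8) - (9.1)*(-5.5) = 41.16 + 50.05 = 91.21

-15.6800 + 91.2100i


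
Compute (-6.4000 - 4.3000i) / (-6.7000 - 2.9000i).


Conjugate of z2 = -6.7000 + 2.9000i
Numerator: (-6.4000 - 4.3000i)(-6.7000 + 2.9000i) = 55.3500 + 10.2500i
Denominator: (-6.7)^2 + (-2.9)^2 = 53.3
Result = (55.3500 + 10.2500i)/53.3

1.0385 + 0.1923i


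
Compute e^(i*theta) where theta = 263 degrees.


cos(263°) = -0.1219
sin(263°) = -0.9925

e^(i*263°) = -0.1219 - 0.9925i


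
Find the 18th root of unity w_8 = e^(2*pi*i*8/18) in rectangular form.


Angle = 360*8/18 = 160°
a = cos(160°) = -0.9397
b = sin(160°) = 0.3420

-0.9397 + 0.3420i


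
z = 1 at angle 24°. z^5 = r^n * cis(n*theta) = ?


r^5 = 1^5 = 1
n*theta = 5*24° = 120° = 120° (mod 360)
a = 1*cos(120°) = -0.5000
b = 1*sin(120°) = 0.8660

1 cis(120°) = -0.5000 + 0.8660i


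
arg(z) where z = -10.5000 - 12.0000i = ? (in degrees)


Re = -10.5, Im = -12
arg = atan2(-12, -10.5) = -131.1859 degrees

arg(z) = -131.1859 degrees


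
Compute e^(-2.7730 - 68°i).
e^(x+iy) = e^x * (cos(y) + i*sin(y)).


e^-2.7730 = 0.0625
cos(-68°) = 0.3746
sin(-68°) = -0.92718
Real = 0.0625*0.3746 = 0.0234
Imag = 0.0625*(-0.92718) = -0.0579

0.0234 - 0.0579i


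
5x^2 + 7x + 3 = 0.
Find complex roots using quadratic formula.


disc = 7^2 - 4*5*3 = 49 - 60 = -11
sqrt(|disc|) = sqrt(11) = 3.3166
Real part = -7/(2*5) = -0.7000
Imag part = 3.3166/(2*5) = 0.3317

-0.7000 ± 0.3317i


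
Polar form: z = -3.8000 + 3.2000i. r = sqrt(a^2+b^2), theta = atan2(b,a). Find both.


r = sqrt(14.44+10.24) = sqrt(24.68) = 4.9679
theta = atan2(3.2, -3.8) = 139.8991 degrees

r = 4.9679, theta = 139.8991 degrees


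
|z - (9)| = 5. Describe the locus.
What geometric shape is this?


|z - z0| = r is a circle with center z0 and radius r.
Center = (9, 0), radius = 5

Circle with center (9, 0) and radius 5


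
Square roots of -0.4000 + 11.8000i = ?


|z| = sqrt(0.16+139.24) = 11.8068
sqrt((|z|+a)/2) = sqrt((11.8068+(-0.4))/2) = sqrt(5.7034) = 2.3882
sqrt((|z|-a)/2) = sqrt((11.8068-(-0.4))/2) = sqrt(6.1034) = 2.4705

±(2.3882 + 2.4705i) i.e. 2.3882 + 2.4705i and -2.3882 - 2.4705i


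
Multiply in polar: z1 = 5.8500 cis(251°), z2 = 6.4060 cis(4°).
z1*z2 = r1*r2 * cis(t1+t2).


r = 5.8500 * 6.4060 = 37.4751
theta = 251° + 4° = 255° = 255° (mod 360)

37.4751 cis(255°)


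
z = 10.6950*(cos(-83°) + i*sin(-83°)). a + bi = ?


a = 10.6950*cos(-83°) = 10.6950*0.12187 = 1.3034
b = 10.6950*sin(-83°) = 10.6950*(-0.99255) = -10.6153

1.3034 - 10.6153i


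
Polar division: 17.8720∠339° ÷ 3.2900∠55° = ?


r = 17.8720 / 3.2900 = 5.4322
theta = 339° - 55° = 284° = 284° (mod 360)

5.4322 cis(284°)


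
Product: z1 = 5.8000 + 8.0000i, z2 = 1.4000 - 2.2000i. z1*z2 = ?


Real = 5.8*1.4 - 8*(-2.2) = 8.12 - (-17.6) = 25.72
Imag = 5.8*(-2.2) + 1.4*8 = -12.76 + 11.2 = -1.56

25.7200 - 1.5600i


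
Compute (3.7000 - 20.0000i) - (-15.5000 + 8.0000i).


Real: 3.7 + 15.5 = 19.2
Imag: -20 - 8 = -28

19.2000 - 28.0000i


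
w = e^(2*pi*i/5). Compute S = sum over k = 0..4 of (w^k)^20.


The roots are w_k = w^k with w = e^(2*pi*i/5), and (w^k)^20 = (w^20)^k.
So S = 1 + u + u^2 + ... + u^(4) with u = w^20.
20 = 4*5 + 0, so 20 is a multiple of 5 and u = (w^5)^4 = 1.
Every one of the 5 terms equals 1: S = 5

S = 5


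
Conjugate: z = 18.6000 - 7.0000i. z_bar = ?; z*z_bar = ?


z_bar = 18.6000 + 7.0000i
z*z_bar = 18.6^2 + (-7)^2 = 345.96 + 49 = 394.96

z_bar = 18.6000 + 7.0000i, z*z_bar = 394.96


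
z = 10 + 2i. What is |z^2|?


|z| = sqrt(100+4) = sqrt(104) = 10.1980
|z^2| = |z|^2 = (sqrt(104))^2 = 104

|z^2| = 104


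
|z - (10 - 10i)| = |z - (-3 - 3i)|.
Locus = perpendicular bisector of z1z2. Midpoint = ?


Equal distances means the locus is the perpendicular bisector of z1 and z2.
Midpoint = ((10+(-3))/2, (-10+(-3))/2) = (3.5000, -6.5000)

Perpendicular bisector through (3.5000, -6.5000)


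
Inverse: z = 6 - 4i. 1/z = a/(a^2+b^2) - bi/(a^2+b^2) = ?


|z|^2 = 36+16 = 52
1/z = (6 + 4i)/52

1/z = 0.1154 + 0.0769i


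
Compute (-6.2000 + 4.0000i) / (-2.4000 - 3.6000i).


Conjugate of z2 = -2.4000 + 3.6000i
Numerator: (-6.2000 + 4.0000i)(-2.4000 + 3.6000i) = 0.4800 - 31.9200i
Denominator: (-2.4)^2 + (-3.6)^2 = 18.72
Result = (0.4800 - 31.9200i)/18.72

0.0256 - 1.7051i


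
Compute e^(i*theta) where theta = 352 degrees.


cos(352°) = 0.9903
sin(352°) = -0.1392

e^(i*352°) = 0.9903 - 0.1392i


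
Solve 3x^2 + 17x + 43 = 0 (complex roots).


disc = 17^2 - 4*3*43 = 289 - 516 = -227
sqrt(|disc|) = sqrt(227) = 15.0665
Real part = -17/(2*3) = -2.8333
Imag part = 15.0665/(2*3) = 2.5111

-2.8333 ± 2.5111i


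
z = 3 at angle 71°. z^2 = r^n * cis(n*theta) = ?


r^2 = 3^2 = 9
n*theta = 2*71° = 142° = 142° (mod 360)
a = 9*cos(142°) = -7.0921
b = 9*sin(142°) = 5.5410

9 cis(142°) = -7.0921 + 5.5410i


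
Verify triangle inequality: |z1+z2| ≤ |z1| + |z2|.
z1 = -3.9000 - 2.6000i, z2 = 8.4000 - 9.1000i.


|z1| = sqrt((-3.9)^2 + (-2.6)^2) = sqrt(21.97) = 4.6872
|z2| = sqrt(8.4^2 + (-9.1)^2) = sqrt(153.37) = 12.3843
z1+z2 = 4.5000 - 11.7000i
|z1+z2| = sqrt(157.14) = 12.5355
|z1|+|z2| = 4.6872 + 12.3843 = 17.0715

|z1+z2| = 12.5355 ≤ |z1|+|z2| = 17.0715 (verified)


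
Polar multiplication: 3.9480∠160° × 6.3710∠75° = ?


r = 3.9480 * 6.3710 = 25.1527
theta = 160° + 75° = 235° = 235° (mod 360)

25.1527 cis(235°)


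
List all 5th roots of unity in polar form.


The 5th roots of unity are cis(360k/5°) for k=0..4
Angle step = 360/5 = 72°
Primitive root: cis(72°)
Primitive root = 0.3090 + 0.9511i

5 roots at angles: 0°, 72°, 144°, 216°, 288°


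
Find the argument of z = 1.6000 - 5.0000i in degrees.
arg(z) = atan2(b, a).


Re = 1.6, Im = -5
arg = atan2(-5, 1.6) = -72.2553 degrees

arg(z) = -72.2553 degrees


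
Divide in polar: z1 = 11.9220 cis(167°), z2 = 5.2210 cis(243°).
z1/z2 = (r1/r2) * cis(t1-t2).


r = 11.9220 / 5.2210 = 2.2835
theta = 167° - 243° = -76° = 284° (mod 360)

2.2835 cis(284°)


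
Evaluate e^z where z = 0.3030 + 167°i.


e^0.3030 = 1.3539
cos(167°) = -0.9744
sin(167°) = 0.225
Real = 1.3539*(-0.9744) = -1.3192
Imag = 1.3539*0.225 = 0.3046

-1.3192 + 0.3046i


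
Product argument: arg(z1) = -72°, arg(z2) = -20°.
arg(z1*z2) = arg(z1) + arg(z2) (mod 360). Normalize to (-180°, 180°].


arg(z1*z2) = -72° - 20° = -92°
Normalized to (-180°, 180°]: -92°

-92°


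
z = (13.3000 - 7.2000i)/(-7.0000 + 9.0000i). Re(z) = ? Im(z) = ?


Multiply by conjugate: (13.3000 - 7.2000i)(-7.0000 - 9.0000i) / ((-7)^2 + 9^2)
Numerator real = 13.3*(-7) - (7.2)*9 = -157.9
Numerator imag = -7.2*(-7) - 13.3*9 = -69.3
Denominator = 130
Re(z) = -157.9/130 = -1.2146
Im(z) = -69.3/130 = -0.5331

Re(z) = -1.2146, Im(z) = -0.5331


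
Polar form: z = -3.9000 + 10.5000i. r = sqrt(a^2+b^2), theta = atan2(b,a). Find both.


r = sqrt(15.21+110.25) = sqrt(125.46) = 11.2009
theta = atan2(10.5, -3.9) = 110.3764 degrees

r = 11.2009, theta = 110.3764 degrees


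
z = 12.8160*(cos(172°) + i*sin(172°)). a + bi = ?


a = 12.8160*cos(172°) = 12.8160*(-0.99027) = -12.6913
b = 12.8160*sin(172°) = 12.8160*0.13917 = 1.7836

-12.6913 + 1.7836i


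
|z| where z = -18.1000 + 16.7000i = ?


|z| = sqrt((-18.1)^2 + 16.7^2) = sqrt(327.61 + 278.89) = sqrt(606.5) = 24.6272

|z| = 24.6272


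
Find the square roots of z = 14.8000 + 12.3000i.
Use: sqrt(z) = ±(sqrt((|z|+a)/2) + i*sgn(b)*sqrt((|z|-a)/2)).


|z| = sqrt(219.04+151.29) = 19.2440
sqrt((|z|+a)/2) = sqrt((19.2440+14.8)/2) = sqrt(17.0220) = 4.1258
sqrt((|z|-a)/2) = sqrt((19.2440-14.8)/2) = sqrt(2.2220) = 1.4906

±(4.1258 + 1.4906i) i.e. 4.1258 + 1.4906i and -4.1258 - 1.4906i


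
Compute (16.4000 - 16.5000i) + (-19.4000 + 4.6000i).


Real: 16.4 - 19.4 = -3
Imag: -16.5 + 4.6 = -11.9

-3.0000 - 11.9000i


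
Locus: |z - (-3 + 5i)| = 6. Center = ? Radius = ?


|z - z0| = r is a circle with center z0 and radius r.
Center = (-3, 5), radius = 6

Circle with center (-3, 5) and radius 6


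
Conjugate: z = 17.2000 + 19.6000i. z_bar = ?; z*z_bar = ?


z_bar = 17.2000 - 19.6000i
z*z_bar = 17.2^2 + 19.6^2 = 295.84 + 384.16 = 680

z_bar = 17.2000 - 19.6000i, z*z_bar = 680


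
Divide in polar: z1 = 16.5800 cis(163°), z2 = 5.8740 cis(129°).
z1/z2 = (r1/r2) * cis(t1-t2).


r = 16.5800 / 5.8740 = 2.8226
theta = 163° - 129° = 34° = 34° (mod 360)

2.8226 cis(34°)


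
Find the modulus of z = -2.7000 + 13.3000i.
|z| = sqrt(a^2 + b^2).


|z| = sqrt((-2.7)^2 + 13.3^2) = sqrt(7.29 + 176.89) = sqrt(184.18) = 13.5713

|z| = 13.5713


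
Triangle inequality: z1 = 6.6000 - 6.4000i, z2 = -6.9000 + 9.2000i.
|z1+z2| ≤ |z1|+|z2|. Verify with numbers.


|z1| = sqrt(6.6^2 + (-6.4)^2) = sqrt(84.52) = 9.1935
|z2| = sqrt((-6.9)^2 + 9.2^2) = sqrt(132.25) = 11.5000
z1+z2 = -0.3000 + 2.8000i
|z1+z2| = sqrt(7.93) = 2.8160
|z1|+|z2| = 9.1935 + 11.5000 = 20.6935

|z1+z2| = 2.8160 ≤ |z1|+|z2| = 20.6935 (verified)


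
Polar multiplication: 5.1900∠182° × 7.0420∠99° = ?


r = 5.1900 * 7.0420 = 36.5480
theta = 182° + 99° = 281° = 281° (mod 360)

36.5480 cis(281°)


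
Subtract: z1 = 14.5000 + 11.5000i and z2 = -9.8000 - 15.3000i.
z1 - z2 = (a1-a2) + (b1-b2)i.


Real: 14.5 + 9.8 = 24.3
Imag: 11.5 + 15.3 = 26.8

24.3000 + 26.8000i


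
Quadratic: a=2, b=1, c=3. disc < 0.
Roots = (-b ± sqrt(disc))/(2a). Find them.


disc = 1^2 - 4*2*3 = 1 - 24 = -23
sqrt(|disc|) = sqrt(23) = 4.7958
Real part = -1/(2*2) = -0.2500
Imag part = 4.7958/(2*2) = 1.1990

-0.2500 ± 1.1990i


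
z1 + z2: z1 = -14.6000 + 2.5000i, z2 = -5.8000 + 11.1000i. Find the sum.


Real: -14.6 - 5.8 = -20.4
Imag: 2.5 + 11.1 = 13.6

-20.4000 + 13.6000i


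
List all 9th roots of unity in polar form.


The 9th roots of unity are cis(360k/9°) for k=0..8
Angle step = 360/9 = 40°
Primitive root: cis(40°)
Primitive root = 0.7660 + 0.6428i

9 roots at angles: 0°, 40°, 80°, 120°, 160°, 200°, 240°, 280°, 320°


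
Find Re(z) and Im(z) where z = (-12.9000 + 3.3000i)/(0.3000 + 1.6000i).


Multiply by conjugate: (-12.9000 + 3.3000i)(0.3000 - 1.6000i) / (0.3^2 + 1.6^2)
Numerator real = -12.9*0.3 + 3.3*1.6 = 1.41
Numerator imag = 3.3*0.3 - (-12.9)*1.6 = 21.63
Denominator = 2.65
Re(z) = 1.41/2.65 = 0.5321
Im(z) = 21.63/2.65 = 8.1623

Re(z) = 0.5321, Im(z) = 8.1623


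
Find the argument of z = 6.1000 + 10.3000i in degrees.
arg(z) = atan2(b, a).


Re = 6.1, Im = 10.3
arg = atan2(10.3, 6.1) = 59.3646 degrees

arg(z) = 59.3646 degrees


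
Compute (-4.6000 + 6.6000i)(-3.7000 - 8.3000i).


Real = -4.6*(-3.7) - 6.6*(-8.3) = 17.02 - (-54.78) = 71.8
Imag = -4.6*(-8.3) - (3.7)*6.6 = 38.18 - (24.42) = 13.76

71.8000 + 13.7600i


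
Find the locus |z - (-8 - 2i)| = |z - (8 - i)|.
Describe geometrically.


Equal distances means the locus is the perpendicular bisector of z1 and z2.
Midpoint = ((-8+8)/2, (-2+(-1))/2) = (0, -1.5000)

Perpendicular bisector through (0, -1.5000)


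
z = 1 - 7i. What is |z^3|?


|z| = sqrt(1+49) = sqrt(50) = 7.0711
|z^3| = |z|^3 = (sqrt(50))^3 = 50*sqrt(50)

|z^3| = 50*sqrt(50) ≈ 353.5534


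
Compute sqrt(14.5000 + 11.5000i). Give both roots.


|z| = sqrt(210.25+132.25) = 18.5068
sqrt((|z|+a)/2) = sqrt((18.5068+14.5)/2) = sqrt(16.5034) = 4.0624
sqrt((|z|-a)/2) = sqrt((18.5068-14.5)/2) = sqrt(2.0034) = 1.4154

±(4.0624 + 1.4154i) i.e. 4.0624 + 1.4154i and -4.0624 - 1.4154i


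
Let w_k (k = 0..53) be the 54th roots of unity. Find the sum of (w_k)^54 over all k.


The roots are w_k = w^k with w = e^(2*pi*i/54), and (w^k)^54 = (w^54)^k.
So S = 1 + u + u^2 + ... + u^(53) with u = w^54.
54 = 1*54 + 0, so 54 is a multiple of 54 and u = (w^54)^1 = 1.
Every one of the 54 terms equals 1: S = 54

S = 54


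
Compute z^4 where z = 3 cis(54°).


r^4 = 3^4 = 81
n*theta = 4*54° = 216° = 216° (mod 360)
a = 81*cos(216°) = -65.5304
b = 81*sin(216°) = -47.6106

81 cis(216°) = -65.5304 - 47.6106i


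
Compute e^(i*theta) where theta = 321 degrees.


cos(321°) = 0.7771
sin(321°) = -0.6293

e^(i*321°) = 0.7771 - 0.6293i


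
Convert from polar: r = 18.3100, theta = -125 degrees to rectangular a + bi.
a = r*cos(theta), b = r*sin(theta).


a = 18.3100*cos(-125°) = 18.3100*(-0.57358) = -10.5022
b = 18.3100*sin(-125°) = 18.3100*(-0.819152) = -14.9987

-10.5022 - 14.9987i


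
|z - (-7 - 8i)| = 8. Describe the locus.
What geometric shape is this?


|z - z0| = r is a circle with center z0 and radius r.
Center = (-7, -8), radius = 8

Circle with center (-7, -8) and radius 8


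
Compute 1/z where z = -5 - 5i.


|z|^2 = 25+25 = 50
1/z = (-5 + 5i)/50

1/z = -0.1000 + 0.1000i


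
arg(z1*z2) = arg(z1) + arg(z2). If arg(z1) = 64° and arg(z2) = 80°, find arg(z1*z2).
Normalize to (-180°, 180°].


arg(z1*z2) = 64° + 80° = 144°
Normalized to (-180°, 180°]: 144°

144°


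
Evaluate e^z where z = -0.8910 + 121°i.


e^-0.8910 = 0.4102
cos(121°) = -0.515
sin(121°) = 0.8572
Real = 0.4102*(-0.515) = -0.2113
Imag = 0.4102*0.8572 = 0.3516

-0.2113 + 0.3516i


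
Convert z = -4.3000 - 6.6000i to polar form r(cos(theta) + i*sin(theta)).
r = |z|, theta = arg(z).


r = sqrt(18.49+43.56) = sqrt(62.05) = 7.8772
theta = atan2(-6.6, -4.3) = -123.0849 degrees

r = 7.8772, theta = -123.0849 degrees


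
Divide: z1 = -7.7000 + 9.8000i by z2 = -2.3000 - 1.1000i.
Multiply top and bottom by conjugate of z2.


Conjugate of z2 = -2.3000 + 1.1000i
Numerator: (-7.7000 + 9.8000i)(-2.3000 + 1.1000i) = 6.9300 - 31.0100i
Denominator: (-2.3)^2 + (-1.1)^2 = 6.5
Result = (6.9300 - 31.0100i)/6.5

1.0662 - 4.7708i


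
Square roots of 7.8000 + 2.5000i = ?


|z| = sqrt(60.84+6.25) = 8.1908
sqrt((|z|+a)/2) = sqrt((8.1908+7.8)/2) = sqrt(7.9954) = 2.8276
sqrt((|z|-a)/2) = sqrt((8.1908-7.8)/2) = sqrt(0.1954) = 0.4421

±(2.8276 + 0.4421i) i.e. 2.8276 + 0.4421i and -2.8276 - 0.4421i


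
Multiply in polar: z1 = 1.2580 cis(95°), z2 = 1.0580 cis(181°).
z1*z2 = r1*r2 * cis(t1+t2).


r = 1.2580 * 1.0580 = 1.3310
theta = 95° + 181° = 276° = 276° (mod 360)

1.3310 cis(276°)


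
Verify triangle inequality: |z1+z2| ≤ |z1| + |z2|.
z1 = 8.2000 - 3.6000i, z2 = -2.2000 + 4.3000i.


|z1| = sqrt(8.2^2 + (-3.6)^2) = sqrt(80.2) = 8.9554
|z2| = sqrt((-2.2)^2 + 4.3^2) = sqrt(23.33) = 4.8301
z1+z2 = 6.0000 + 0.7000i
|z1+z2| = sqrt(36.49) = 6.0407
|z1|+|z2| = 8.9554 + 4.8301 = 13.7855

|z1+z2| = 6.0407 ≤ |z1|+|z2| = 13.7855 (verified)


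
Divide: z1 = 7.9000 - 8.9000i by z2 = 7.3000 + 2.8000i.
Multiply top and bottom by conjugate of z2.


Conjugate of z2 = 7.3000 - 2.8000i
Numerator: (7.9000 - 8.9000i)(7.3000 - 2.8000i) = 32.7500 - 87.0900i
Denominator: 7.3^2 + 2.8^2 = 61.13
Result = (32.7500 - 87.0900i)/61.13

0.5357 - 1.4247i


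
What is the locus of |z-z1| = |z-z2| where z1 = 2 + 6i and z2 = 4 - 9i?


Equal distances means the locus is the perpendicular bisector of z1 and z2.
Midpoint = ((2+4)/2, (6+(-9))/2) = (3.0000, -1.5000)

Perpendicular bisector through (3.0000, -1.5000)


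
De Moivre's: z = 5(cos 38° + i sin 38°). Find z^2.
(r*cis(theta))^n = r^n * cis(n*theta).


r^2 = 5^2 = 25
n*theta = 2*38° = 76° = 76° (mod 360)
a = 25*cos(76°) = 6.0480
b = 25*sin(76°) = 24.2574

25 cis(76°) = 6.0480 + 24.2574i


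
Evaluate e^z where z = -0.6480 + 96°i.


e^-0.6480 = 0.5231
cos(96°) = -0.1045
sin(96°) = 0.9945
Real = 0.5231*(-0.1045) = -0.0547
Imag = 0.5231*0.9945 = 0.5202

-0.0547 + 0.5202i


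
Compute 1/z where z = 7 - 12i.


|z|^2 = 49+144 = 193
1/z = (7 + 12i)/193

1/z = 0.0363 + 0.0622i


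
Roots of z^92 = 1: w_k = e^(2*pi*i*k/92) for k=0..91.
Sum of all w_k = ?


The sum of all 92th roots of unity is 0.
Geometric series: (1 - w^92)/(1 - w) = (1-1)/(1-w) = 0 since w^92 = 1, w ≠ 1.
Alternatively: coefficient of z^91 in z^92 - 1 is 0.

0


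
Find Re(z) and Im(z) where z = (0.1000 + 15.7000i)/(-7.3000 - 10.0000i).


Multiply by conjugate: (0.1000 + 15.7000i)(-7.3000 + 10.0000i) / ((-7.3)^2 + (-10)^2)
Numerator real = 0.1*(-7.3) + 15.7*(-10) = -157.73
Numerator imag = 15.7*(-7.3) - 0.1*(-10) = -113.61
Denominator = 153.29
Re(z) = -157.73/153.29 = -1.0290
Im(z) = -113.61/153.29 = -0.7411

Re(z) = -1.0290, Im(z) = -0.7411


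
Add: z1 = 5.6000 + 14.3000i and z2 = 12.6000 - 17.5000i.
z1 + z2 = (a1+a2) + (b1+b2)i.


Real: 5.6 + 12.6 = 18.2
Imag: 14.3 - 17.5 = -3.2

18.2000 - 3.2000i


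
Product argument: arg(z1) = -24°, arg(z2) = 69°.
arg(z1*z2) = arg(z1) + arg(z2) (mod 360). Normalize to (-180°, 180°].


arg(z1*z2) = -24° + 69° = 45°
Normalized to (-180°, 180°]: 45°

45°


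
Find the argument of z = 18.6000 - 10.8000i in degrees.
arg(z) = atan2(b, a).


Re = 18.6, Im = -10.8
arg = atan2(-10.8, 18.6) = -30.1414 degrees

arg(z) = -30.1414 degrees


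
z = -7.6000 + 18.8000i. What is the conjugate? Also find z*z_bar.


z_bar = -7.6000 - 18.8000i
z*z_bar = (-7.6)^2 + 18.8^2 = 57.76 + 353.44 = 411.2

z_bar = -7.6000 - 18.8000i, z*z_bar = 411.2


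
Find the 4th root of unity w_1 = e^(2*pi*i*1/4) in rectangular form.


Angle = 360*1/4 = 90°
a = cos(90°) = 0
b = sin(90°) = 1.0000

0 + 1.0000i


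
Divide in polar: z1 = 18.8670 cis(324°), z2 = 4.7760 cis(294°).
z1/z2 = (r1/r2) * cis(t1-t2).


r = 18.8670 / 4.7760 = 3.9504
theta = 324° - 294° = 30° = 30° (mod 360)

3.9504 cis(30°)


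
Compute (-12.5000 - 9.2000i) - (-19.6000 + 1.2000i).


Real: -12.5 + 19.6 = 7.1
Imag: -9.2 - 1.2 = -10.4

7.1000 - 10.4000i


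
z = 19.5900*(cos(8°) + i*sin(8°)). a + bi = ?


a = 19.5900*cos(8°) = 19.5900*0.99027 = 19.3994
b = 19.5900*sin(8°) = 19.5900*0.139173 = 2.7264

19.3994 + 2.7264i


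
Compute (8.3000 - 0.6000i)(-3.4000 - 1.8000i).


Real = 8.3*(-3.4) - (-0.6)*(-1.8) = -28.22 - 1.08 = -29.3
Imag = 8.3*(-1.8) - (3.4)*(-0.6) = -14.94 + 2.04 = -12.9

-29.3000 - 12.9000i


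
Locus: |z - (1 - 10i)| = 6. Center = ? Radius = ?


|z - z0| = r is a circle with center z0 and radius r.
Center = (1, -10), radius = 6

Circle with center (1, -10) and radius 6


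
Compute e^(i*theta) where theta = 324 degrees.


cos(324°) = 0.8090
sin(324°) = -0.5878

e^(i*324°) = 0.8090 - 0.5878i


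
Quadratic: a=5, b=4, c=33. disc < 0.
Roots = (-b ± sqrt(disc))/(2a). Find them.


disc = 4^2 - 4*5*33 = 16 - 660 = -644
sqrt(|disc|) = sqrt(644) = 25.3772
Real part = -4/(2*5) = -0.4000
Imag part = 25.3772/(2*5) = 2.5377

-0.4000 ± 2.5377i


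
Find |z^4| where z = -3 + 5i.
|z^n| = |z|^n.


|z| = sqrt(9+25) = sqrt(34) = 5.8310
|z^4| = |z|^4 = (sqrt(34))^4 = 34^2 = 1156

|z^4| = 1156


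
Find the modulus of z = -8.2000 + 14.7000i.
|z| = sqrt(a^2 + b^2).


|z| = sqrt((-8.2)^2 + 14.7^2) = sqrt(67.24 + 216.09) = sqrt(283.33) = 16.8324

|z| = 16.8324


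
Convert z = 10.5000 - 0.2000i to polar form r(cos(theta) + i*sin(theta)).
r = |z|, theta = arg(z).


r = sqrt(110.25+0.04) = sqrt(110.29) = 10.5019
theta = atan2(-0.2, 10.5) = -1.0912 degrees

r = 10.5019, theta = -1.0912 degrees


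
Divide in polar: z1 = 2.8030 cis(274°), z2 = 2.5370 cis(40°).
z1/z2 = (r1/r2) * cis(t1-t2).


r = 2.8030 / 2.5370 = 1.1048
theta = 274° - 40° = 234° = 234° (mod 360)

1.1048 cis(234°)


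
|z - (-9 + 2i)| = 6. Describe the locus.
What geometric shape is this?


|z - z0| = r is a circle with center z0 and radius r.
Center = (-9, 2), radius = 6

Circle with center (-9, 2) and radius 6


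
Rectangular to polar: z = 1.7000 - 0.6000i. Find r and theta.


r = sqrt(2.89+0.36) = sqrt(3.25) = 1.8028
theta = atan2(-0.6, 1.7) = -19.4400 degrees

r = 1.8028, theta = -19.4400 degrees


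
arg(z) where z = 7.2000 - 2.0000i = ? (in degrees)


Re = 7.2, Im = -2
arg = atan2(-2, 7.2) = -15.5241 degrees

arg(z) = -15.5241 degrees


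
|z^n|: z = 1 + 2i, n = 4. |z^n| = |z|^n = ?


|z| = sqrt(1+4) = sqrt(5) = 2.2361
|z^4| = |z|^4 = (sqrt(5))^4 = 5^2 = 25

|z^4| = 25


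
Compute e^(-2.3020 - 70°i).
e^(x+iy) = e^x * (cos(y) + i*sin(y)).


e^-2.3020 = 0.10006
cos(-70°) = 0.342
sin(-70°) = -0.9397
Real = 0.10006*0.342 = 0.0342
Imag = 0.10006*(-0.9397) = -0.0940

0.0342 - 0.0940i


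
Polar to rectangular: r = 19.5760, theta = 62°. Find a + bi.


a = 19.5760*cos(62°) = 19.5760*0.469472 = 9.1904
b = 19.5760*sin(62°) = 19.5760*0.88295 = 17.2846

9.1904 + 17.2846i


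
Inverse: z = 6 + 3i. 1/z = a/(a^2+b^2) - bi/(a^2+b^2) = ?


|z|^2 = 36+9 = 45
1/z = (6 - 3i)/45

1/z = 0.1333 - 0.0667i


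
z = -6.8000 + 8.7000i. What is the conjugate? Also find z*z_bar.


z_bar = -6.8000 - 8.7000i
z*z_bar = (-6.8)^2 + 8.7^2 = 46.24 + 75.69 = 121.93

z_bar = -6.8000 - 8.7000i, z*z_bar = 121.93


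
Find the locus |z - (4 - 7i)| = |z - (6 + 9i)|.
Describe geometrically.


Equal distances means the locus is the perpendicular bisector of z1 and z2.
Midpoint = ((4+6)/2, (-7+9)/2) = (5.0000, 1.0000)

Perpendicular bisector through (5.0000, 1.0000)


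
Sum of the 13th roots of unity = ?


The sum of all 13th roots of unity is 0.
Geometric series: (1 - w^13)/(1 - w) = (1-1)/(1-w) = 0 since w^13 = 1, w ≠ 1.
Alternatively: coefficient of z^12 in z^13 - 1 is 0.

0


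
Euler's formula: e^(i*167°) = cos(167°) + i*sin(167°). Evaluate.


cos(167°) = -0.9744
sin(167°) = 0.2250

e^(i*167°) = -0.9744 + 0.2250i


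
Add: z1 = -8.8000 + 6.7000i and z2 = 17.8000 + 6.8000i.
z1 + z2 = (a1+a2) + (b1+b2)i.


Real: -8.8 + 17.8 = 9
Imag: 6.7 + 6.8 = 13.5

9.0000 + 13.5000i


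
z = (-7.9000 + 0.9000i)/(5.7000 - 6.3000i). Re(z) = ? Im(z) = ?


Multiply by conjugate: (-7.9000 + 0.9000i)(5.7000 + 6.3000i) / (5.7^2 + (-6.3)^2)
Numerator real = -7.9*5.7 + 0.9*(-6.3) = -50.7
Numerator imag = 0.9*5.7 - (-7.9)*(-6.3) = -44.64
Denominator = 72.18
Re(z) = -50.7/72.18 = -0.7024
Im(z) = -44.64/72.18 = -0.6185

Re(z) = -0.7024, Im(z) = -0.6185


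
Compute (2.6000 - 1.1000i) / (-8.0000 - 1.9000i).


Conjugate of z2 = -8.0000 + 1.9000i
Numerator: (2.6000 - 1.1000i)(-8.0000 + 1.9000i) = -18.7100 + 13.7400i
Denominator: (-8)^2 + (-1.9)^2 = 67.61
Result = (-18.7100 + 13.7400i)/67.61

-0.2767 + 0.2032i


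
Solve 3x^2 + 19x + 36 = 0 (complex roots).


disc = 19^2 - 4*3*36 = 361 - 432 = -71
sqrt(|disc|) = sqrt(71) = 8.4261
Real part = -19/(2*3) = -3.1667
Imag part = 8.4261/(2*3) = 1.4044

-3.1667 ± 1.4044i


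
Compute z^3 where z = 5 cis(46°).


r^3 = 5^3 = 125
n*theta = 3*46° = 138° = 138° (mod 360)
a = 125*cos(138°) = -92.8931
b = 125*sin(138°) = 83.6413

125 cis(138°) = -92.8931 + 83.6413i


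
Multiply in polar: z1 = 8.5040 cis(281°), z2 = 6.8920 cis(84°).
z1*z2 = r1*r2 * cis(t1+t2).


r = 8.5040 * 6.8920 = 58.6096
theta = 281° + 84° = 365° = 5° (mod 360)

58.6096 cis(5°)


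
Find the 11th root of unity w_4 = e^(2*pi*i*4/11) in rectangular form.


Angle = 360*4/11 = 130.9091°
a = cos(130.9091°) = -0.6549
b = sin(130.9091°) = 0.7557

-0.6549 + 0.7557i


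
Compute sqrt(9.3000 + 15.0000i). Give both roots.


|z| = sqrt(86.49+225) = 17.6491
sqrt((|z|+a)/2) = sqrt((17.6491+9.3)/2) = sqrt(13.4745) = 3.6708
sqrt((|z|-a)/2) = sqrt((17.6491-9.3)/2) = sqrt(4.1745) = 2.0432

±(3.6708 + 2.0432i) i.e. 3.6708 + 2.0432i and -3.6708 - 2.0432i


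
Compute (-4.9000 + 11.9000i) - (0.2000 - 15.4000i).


Real: -4.9 - 0.2 = -5.1
Imag: 11.9 + 15.4 = 27.3

-5.1000 + 27.3000i


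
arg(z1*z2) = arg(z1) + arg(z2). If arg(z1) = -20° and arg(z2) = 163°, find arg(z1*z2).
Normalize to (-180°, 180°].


arg(z1*z2) = -20° + 163° = 143°
Normalized to (-180°, 180°]: 143°

143°


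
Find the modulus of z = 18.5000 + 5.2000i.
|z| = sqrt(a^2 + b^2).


|z| = sqrt(18.5^2 + 5.2^2) = sqrt(342.25 + 27.04) = sqrt(369.29) = 19.2169

|z| = 19.2169


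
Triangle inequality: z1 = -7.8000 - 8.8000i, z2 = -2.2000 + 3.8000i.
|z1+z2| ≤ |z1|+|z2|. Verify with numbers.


|z1| = sqrt((-7.8)^2 + (-8.8)^2) = sqrt(138.28) = 11.7593
|z2| = sqrt((-2.2)^2 + 3.8^2) = sqrt(19.28) = 4.3909
z1+z2 = -10.0000 - 5.0000i
|z1+z2| = sqrt(125) = 11.1803
|z1|+|z2| = 11.7593 + 4.3909 = 16.1502

|z1+z2| = 11.1803 ≤ |z1|+|z2| = 16.1502 (verified)


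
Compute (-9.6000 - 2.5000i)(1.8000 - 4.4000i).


Real = -9.6*1.8 - (-2.5)*(-4.4) = -17.28 - 11 = -28.28
Imag = -9.6*(-4.4) + 1.8*(-2.5) = 42.24 - (4.5) = 37.74

-28.2800 + 37.7400i


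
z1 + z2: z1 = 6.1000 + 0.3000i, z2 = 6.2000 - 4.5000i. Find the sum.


Real: 6.1 + 6.2 = 12.3
Imag: 0.3 - 4.5 = -4.2

12.3000 - 4.2000i


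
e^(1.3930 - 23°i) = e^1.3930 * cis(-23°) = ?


e^1.3930 = 4.0269
cos(-23°) = 0.9205
sin(-23°) = -0.39073
Real = 4.0269*0.9205 = 3.7068
Imag = 4.0269*(-0.39073) = -1.5734

3.7068 - 1.5734i


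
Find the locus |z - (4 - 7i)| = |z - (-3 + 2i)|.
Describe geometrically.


Equal distances means the locus is the perpendicular bisector of z1 and z2.
Midpoint = ((4+(-3))/2, (-7+2)/2) = (0.5000, -2.5000)

Perpendicular bisector through (0.5000, -2.5000)


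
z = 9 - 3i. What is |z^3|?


|z| = sqrt(81+9) = sqrt(90) = 9.4868
|z^3| = |z|^3 = (sqrt(90))^3 = 90*sqrt(90)

|z^3| = 90*sqrt(90) ≈ 853.8150


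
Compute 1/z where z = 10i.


|z|^2 = 0+100 = 100
1/z = (0 - 10i)/100

1/z = 0 - 0.1000i


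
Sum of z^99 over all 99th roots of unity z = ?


The roots are w_k = w^k with w = e^(2*pi*i/99), and (w^k)^99 = (w^99)^k.
So S = 1 + u + u^2 + ... + u^(98) with u = w^99.
99 = 1*99 + 0, so 99 is a multiple of 99 and u = (w^99)^1 = 1.
Every one of the 99 terms equals 1: S = 99

S = 99


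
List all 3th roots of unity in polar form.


The 3th roots of unity are cis(360k/3°) for k=0..2
Angle step = 360/3 = 120°
Primitive root: cis(120°)
Primitive root = -0.5000 + 0.8660i

3 roots at angles: 0°, 120°, 240°


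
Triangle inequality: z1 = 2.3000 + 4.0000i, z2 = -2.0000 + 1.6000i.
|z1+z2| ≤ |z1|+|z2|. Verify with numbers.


|z1| = sqrt(2.3^2 + 4^2) = sqrt(21.29) = 4.6141
|z2| = sqrt((-2)^2 + 1.6^2) = sqrt(6.56) = 2.5612
z1+z2 = 0.3000 + 5.6000i
|z1+z2| = sqrt(31.45) = 5.6080
|z1|+|z2| = 4.6141 + 2.5612 = 7.1753

|z1+z2| = 5.6080 ≤ |z1|+|z2| = 7.1753 (verified)


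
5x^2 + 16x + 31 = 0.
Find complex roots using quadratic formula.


disc = 16^2 - 4*5*31 = 256 - 620 = -364
sqrt(|disc|) = sqrt(364) = 19.0788
Real part = -16/(2*5) = -1.6000
Imag part = 19.0788/(2*5) = 1.9079

-1.6000 ± 1.9079i


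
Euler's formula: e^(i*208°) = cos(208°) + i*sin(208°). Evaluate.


cos(208°) = -0.8829
sin(208°) = -0.4695

e^(i*208°) = -0.8829 - 0.4695i


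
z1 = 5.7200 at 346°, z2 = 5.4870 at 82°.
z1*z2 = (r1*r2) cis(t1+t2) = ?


r = 5.7200 * 5.4870 = 31.3856
theta = 346° + 82° = 428° = 68° (mod 360)

31.3856 cis(68°)


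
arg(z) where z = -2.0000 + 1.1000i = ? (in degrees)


Re = -2, Im = 1.1
arg = atan2(1.1, -2) = 151.1892 degrees

arg(z) = 151.1892 degrees


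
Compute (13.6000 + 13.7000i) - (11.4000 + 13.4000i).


Real: 13.6 - 11.4 = 2.2
Imag: 13.7 - 13.4 = 0.3

2.2000 + 0.3000i


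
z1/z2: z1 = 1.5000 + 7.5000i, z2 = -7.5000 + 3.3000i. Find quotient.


Conjugate of z2 = -7.5000 - 3.3000i
Numerator: (1.5000 + 7.5000i)(-7.5000 - 3.3000i) = 13.5000 - 61.2000i
Denominator: (-7.5)^2 + 3.3^2 = 67.14
Result = (13.5000 - 61.2000i)/67.14

0.2011 - 0.9115i


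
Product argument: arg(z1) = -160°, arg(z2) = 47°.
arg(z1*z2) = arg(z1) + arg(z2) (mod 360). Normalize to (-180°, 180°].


arg(z1*z2) = -160° + 47° = -113°
Normalized to (-180°, 180°]: -113°

-113°


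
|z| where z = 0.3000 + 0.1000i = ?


|z| = sqrt(0.3^2 + 0.1^2) = sqrt(0.09 + 0.01) = sqrt(0.1) = 0.3162

|z| = 0.3162


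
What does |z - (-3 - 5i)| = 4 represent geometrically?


|z - z0| = r is a circle with center z0 and radius r.
Center = (-3, -5), radius = 4

Circle with center (-3, -5) and radius 4


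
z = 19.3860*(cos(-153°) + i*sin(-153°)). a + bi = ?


a = 19.3860*cos(-153°) = 19.3860*(-0.89101) = -17.2731
b = 19.3860*sin(-153°) = 19.3860*(-0.45399) = -8.8011

-17.2731 - 8.8011i


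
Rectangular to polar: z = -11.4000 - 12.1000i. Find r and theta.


r = sqrt(129.96+146.41) = sqrt(276.37) = 16.6244
theta = atan2(-12.1, -11.4) = -133.2938 degrees

r = 16.6244, theta = -133.2938 degrees


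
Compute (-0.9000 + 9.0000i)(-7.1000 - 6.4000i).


Real = -0.9*(-7.1) - 9*(-6.4) = 6.39 - (-57.6) = 63.99
Imag = -0.9*(-6.4) - (7.1)*9 = 5.76 - (63.9) = -58.14

63.9900 - 58.1400i


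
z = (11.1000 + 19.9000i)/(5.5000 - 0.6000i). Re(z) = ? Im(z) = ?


Multiply by conjugate: (11.1000 + 19.9000i)(5.5000 + 0.6000i) / (5.5^2 + (-0.6)^2)
Numerator real = 11.1*5.5 + 19.9*(-0.6) = 49.11
Numerator imag = 19.9*5.5 - 11.1*(-0.6) = 116.11
Denominator = 30.61
Re(z) = 49.11/30.61 = 1.6044
Im(z) = 116.11/30.61 = 3.7932

Re(z) = 1.6044, Im(z) = 3.7932
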